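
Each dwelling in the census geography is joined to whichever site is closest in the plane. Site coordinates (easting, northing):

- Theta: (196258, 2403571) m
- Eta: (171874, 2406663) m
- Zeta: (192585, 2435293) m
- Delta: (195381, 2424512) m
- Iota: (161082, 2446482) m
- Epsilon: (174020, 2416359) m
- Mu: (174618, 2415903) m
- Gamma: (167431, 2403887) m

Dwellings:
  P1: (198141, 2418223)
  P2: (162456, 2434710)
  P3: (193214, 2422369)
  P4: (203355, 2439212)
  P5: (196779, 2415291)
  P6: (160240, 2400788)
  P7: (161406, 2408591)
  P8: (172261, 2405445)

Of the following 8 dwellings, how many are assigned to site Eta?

P1 → Delta
P2 → Iota
P3 → Delta
P4 → Zeta
P5 → Delta
P6 → Gamma
P7 → Gamma
P8 → Eta
1 of the 8 goes to Eta.

1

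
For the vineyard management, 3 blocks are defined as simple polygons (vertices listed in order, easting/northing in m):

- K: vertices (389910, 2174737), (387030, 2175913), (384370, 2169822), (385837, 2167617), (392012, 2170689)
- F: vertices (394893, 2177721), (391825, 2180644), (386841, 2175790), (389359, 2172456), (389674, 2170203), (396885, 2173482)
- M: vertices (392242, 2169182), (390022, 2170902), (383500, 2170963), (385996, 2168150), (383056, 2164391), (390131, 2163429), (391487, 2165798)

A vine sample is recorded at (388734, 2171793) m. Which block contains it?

Cast a ray rightward from (388734, 2171793). For each polygon, the edges (by vertex number in listed order) whose endpoints lie on opposite sides of northing = 2171793, where each meets that height, and whether that is right or left of the point:
K: 2–3 at easting≈385230.8 (left), 5–1 at easting≈391438.7 (right) → 1 crossing.
F: 4–5 at easting≈389451.7 (right), 5–6 at easting≈393170.6 (right) → 2 crossings.
M: no edge straddles that height → 0 crossings.
Only K has an odd count, so the point is inside K.

K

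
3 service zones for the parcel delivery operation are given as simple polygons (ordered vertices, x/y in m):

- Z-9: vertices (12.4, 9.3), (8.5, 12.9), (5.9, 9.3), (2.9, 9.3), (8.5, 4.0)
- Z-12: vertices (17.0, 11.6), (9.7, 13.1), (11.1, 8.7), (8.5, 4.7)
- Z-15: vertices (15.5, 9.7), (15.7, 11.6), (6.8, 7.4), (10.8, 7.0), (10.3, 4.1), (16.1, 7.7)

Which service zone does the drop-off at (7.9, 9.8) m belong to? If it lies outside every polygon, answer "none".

Z-9

Cast a ray rightward from (7.9, 9.8). For each polygon, the edges (by vertex number in listed order) whose endpoints lie on opposite sides of y = 9.8, where each meets that height, and whether that is right or left of the point:
Z-9: 1–2 at x≈11.86 (right), 2–3 at x≈6.26 (left) → 1 crossing.
Z-12: 2–3 at x≈10.75 (right), 4–1 at x≈14.78 (right) → 2 crossings.
Z-15: 1–2 at x≈15.51 (right), 2–3 at x≈11.89 (right) → 2 crossings.
Only Z-9 has an odd count, so the point is inside Z-9.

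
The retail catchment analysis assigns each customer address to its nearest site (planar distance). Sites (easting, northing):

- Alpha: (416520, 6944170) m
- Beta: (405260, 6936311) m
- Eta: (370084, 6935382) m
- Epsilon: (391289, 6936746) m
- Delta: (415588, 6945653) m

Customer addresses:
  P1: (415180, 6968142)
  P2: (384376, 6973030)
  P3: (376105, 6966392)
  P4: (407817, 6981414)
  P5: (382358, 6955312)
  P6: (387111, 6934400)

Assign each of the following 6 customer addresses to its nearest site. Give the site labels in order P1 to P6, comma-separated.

Delta, Epsilon, Eta, Delta, Epsilon, Epsilon

P1 → Delta (d²=505921585.00)
P2 → Epsilon (d²=1364318225.00)
P3 → Eta (d²=997872541.00)
P4 → Delta (d²=1339237562.00)
P5 → Epsilon (d²=424459117.00)
P6 → Epsilon (d²=22959400.00)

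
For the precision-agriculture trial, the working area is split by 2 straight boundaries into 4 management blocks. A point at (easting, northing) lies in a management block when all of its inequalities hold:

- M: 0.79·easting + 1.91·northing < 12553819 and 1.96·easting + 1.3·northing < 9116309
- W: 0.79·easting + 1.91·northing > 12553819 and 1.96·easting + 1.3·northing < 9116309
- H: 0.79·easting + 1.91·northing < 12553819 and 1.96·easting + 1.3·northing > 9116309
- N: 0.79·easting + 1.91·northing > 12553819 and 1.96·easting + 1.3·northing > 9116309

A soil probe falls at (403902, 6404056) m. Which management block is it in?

0.79·403902 + 1.91·6404056 = 12550829.540, which is < 12553819
1.96·403902 + 1.3·6404056 = 9116920.720, which is > 9116309
This sign pattern matches H.

H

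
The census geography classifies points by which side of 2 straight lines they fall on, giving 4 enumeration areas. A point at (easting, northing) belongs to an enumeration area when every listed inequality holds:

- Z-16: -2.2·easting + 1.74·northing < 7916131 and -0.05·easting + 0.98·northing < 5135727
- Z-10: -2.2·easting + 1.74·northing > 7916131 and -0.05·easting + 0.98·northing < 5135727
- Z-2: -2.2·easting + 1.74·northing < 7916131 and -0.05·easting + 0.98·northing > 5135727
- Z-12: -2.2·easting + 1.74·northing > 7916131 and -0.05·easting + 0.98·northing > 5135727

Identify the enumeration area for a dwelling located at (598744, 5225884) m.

Z-16

-2.2·598744 + 1.74·5225884 = 7775801.360, which is < 7916131
-0.05·598744 + 0.98·5225884 = 5091429.120, which is < 5135727
This sign pattern matches Z-16.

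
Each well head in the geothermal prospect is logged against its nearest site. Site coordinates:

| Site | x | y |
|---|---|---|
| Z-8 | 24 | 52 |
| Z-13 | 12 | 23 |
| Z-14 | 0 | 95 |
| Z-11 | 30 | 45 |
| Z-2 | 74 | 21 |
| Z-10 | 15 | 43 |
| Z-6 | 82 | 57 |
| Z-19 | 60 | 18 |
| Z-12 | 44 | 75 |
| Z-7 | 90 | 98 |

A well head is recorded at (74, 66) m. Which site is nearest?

Z-6

Squared distances to each site:
Z-8: 2696.000; Z-13: 5693.000; Z-14: 6317.000; Z-11: 2377.000; Z-2: 2025.000; Z-10: 4010.000; Z-6: 145.000; Z-19: 2500.000; Z-12: 981.000; Z-7: 1280.000.
Minimum at Z-6.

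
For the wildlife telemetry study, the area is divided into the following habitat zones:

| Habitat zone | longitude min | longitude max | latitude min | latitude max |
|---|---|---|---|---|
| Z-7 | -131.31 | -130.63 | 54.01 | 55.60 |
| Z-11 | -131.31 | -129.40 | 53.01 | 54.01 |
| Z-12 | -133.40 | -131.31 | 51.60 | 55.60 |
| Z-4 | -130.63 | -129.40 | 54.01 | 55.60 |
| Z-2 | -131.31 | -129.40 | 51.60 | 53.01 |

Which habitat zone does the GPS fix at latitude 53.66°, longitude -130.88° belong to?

The point has longitude = -130.88 and latitude = 53.66.
Only Z-11 satisfies -131.31 ≤ longitude ≤ -129.40 and 53.01 ≤ latitude ≤ 54.01.

Z-11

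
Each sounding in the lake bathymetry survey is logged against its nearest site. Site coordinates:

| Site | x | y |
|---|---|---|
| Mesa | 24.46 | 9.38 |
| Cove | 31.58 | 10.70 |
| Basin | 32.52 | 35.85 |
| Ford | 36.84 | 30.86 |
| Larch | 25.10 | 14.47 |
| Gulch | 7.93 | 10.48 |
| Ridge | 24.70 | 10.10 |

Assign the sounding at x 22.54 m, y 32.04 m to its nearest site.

Basin

Squared distances to each site:
Mesa: 517.162; Cove: 537.117; Basin: 114.117; Ford: 205.882; Larch: 315.259; Gulch: 678.286; Ridge: 486.029.
Minimum at Basin.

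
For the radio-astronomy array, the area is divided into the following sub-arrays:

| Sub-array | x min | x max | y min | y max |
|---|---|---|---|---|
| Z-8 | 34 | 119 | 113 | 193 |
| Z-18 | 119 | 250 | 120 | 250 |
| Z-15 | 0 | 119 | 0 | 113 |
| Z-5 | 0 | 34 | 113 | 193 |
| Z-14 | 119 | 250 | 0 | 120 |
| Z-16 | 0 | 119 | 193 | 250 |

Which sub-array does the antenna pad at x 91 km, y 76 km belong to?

The point has x = 91 and y = 76.
Only Z-15 satisfies 0 ≤ x ≤ 119 and 0 ≤ y ≤ 113.

Z-15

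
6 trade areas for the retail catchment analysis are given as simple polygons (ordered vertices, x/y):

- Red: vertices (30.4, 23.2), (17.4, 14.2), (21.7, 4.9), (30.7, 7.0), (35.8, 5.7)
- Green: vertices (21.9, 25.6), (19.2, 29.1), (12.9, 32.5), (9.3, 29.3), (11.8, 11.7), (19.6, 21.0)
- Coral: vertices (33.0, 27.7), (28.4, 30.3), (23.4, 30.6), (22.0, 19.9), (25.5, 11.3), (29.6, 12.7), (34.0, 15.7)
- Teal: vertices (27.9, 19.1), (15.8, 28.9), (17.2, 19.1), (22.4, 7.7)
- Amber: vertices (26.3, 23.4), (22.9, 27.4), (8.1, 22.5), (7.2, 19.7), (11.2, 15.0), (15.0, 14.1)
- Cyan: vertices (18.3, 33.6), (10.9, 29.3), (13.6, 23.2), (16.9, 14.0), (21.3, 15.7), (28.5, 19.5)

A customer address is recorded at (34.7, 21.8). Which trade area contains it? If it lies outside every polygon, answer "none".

none

Cast a ray rightward from (34.7, 21.8). For each polygon, the edges (by vertex number in listed order) whose endpoints lie on opposite sides of y = 21.8, where each meets that height, and whether that is right or left of the point:
Red: 1–2 at x≈28.38 (left), 5–1 at x≈30.83 (left) → 0 crossings.
Green: 4–5 at x≈10.37 (left), 6–1 at x≈20.00 (left) → 0 crossings.
Coral: 3–4 at x≈22.25 (left), 7–1 at x≈33.49 (left) → 0 crossings.
Teal: 1–2 at x≈24.57 (left), 2–3 at x≈16.81 (left) → 0 crossings.
Amber: 3–4 at x≈7.88 (left), 6–1 at x≈24.36 (left) → 0 crossings.
Cyan: 3–4 at x≈14.10 (left), 6–1 at x≈26.84 (left) → 0 crossings.
All counts are even, so the point lies outside every listed polygon.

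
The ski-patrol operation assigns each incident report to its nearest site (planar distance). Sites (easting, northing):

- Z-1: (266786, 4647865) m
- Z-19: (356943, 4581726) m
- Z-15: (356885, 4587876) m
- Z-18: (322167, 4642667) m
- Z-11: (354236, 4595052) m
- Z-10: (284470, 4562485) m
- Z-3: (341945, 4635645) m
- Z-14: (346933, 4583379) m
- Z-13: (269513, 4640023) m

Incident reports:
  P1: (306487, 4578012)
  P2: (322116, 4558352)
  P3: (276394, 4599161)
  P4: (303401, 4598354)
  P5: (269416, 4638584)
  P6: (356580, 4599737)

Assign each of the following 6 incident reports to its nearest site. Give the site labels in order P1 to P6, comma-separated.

P1 → Z-10 (d²=725836018.00)
P2 → Z-14 (d²=1242234218.00)
P3 → Z-10 (d²=1410350752.00)
P4 → Z-10 (d²=1644967922.00)
P5 → Z-13 (d²=2080130.00)
P6 → Z-11 (d²=27443561.00)

Z-10, Z-14, Z-10, Z-10, Z-13, Z-11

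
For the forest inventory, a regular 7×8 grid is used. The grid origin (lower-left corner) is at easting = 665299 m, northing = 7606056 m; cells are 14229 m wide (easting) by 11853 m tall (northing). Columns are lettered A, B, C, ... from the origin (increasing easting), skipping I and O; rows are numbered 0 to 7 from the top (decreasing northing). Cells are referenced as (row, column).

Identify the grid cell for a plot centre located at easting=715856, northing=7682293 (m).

Column index: ⌊(715856 − 665299) / 14229⌋ = ⌊3.553⌋ = 3 → column D
Row offset from origin: ⌊(7682293 − 7606056) / 11853⌋ = ⌊6.432⌋ = 6 → row 1 (counted from top)

(1, D)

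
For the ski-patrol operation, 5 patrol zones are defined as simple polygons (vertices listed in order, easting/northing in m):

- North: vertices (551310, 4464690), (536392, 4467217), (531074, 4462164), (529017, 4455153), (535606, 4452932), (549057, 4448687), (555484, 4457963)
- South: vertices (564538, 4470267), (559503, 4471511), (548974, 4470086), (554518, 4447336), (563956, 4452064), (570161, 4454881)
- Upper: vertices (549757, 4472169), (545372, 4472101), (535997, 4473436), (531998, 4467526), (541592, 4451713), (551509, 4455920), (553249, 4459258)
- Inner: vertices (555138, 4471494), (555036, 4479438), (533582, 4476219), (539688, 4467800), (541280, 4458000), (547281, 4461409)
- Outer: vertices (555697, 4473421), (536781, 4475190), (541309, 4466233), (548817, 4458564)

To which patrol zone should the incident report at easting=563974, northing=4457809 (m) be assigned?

South

Cast a ray rightward from (563974, 4457809). For each polygon, the edges (by vertex number in listed order) whose endpoints lie on opposite sides of northing = 4457809, where each meets that height, and whether that is right or left of the point:
North: 3–4 at easting≈529796.3 (left), 6–7 at easting≈555377.3 (left) → 0 crossings.
South: 3–4 at easting≈551965.8 (left), 6–1 at easting≈569090.9 (right) → 1 crossing.
Upper: 4–5 at easting≈537893.5 (left), 6–7 at easting≈552493.7 (left) → 0 crossings.
Inner: no edge straddles that height → 0 crossings.
Outer: no edge straddles that height → 0 crossings.
Only South has an odd count, so the point is inside South.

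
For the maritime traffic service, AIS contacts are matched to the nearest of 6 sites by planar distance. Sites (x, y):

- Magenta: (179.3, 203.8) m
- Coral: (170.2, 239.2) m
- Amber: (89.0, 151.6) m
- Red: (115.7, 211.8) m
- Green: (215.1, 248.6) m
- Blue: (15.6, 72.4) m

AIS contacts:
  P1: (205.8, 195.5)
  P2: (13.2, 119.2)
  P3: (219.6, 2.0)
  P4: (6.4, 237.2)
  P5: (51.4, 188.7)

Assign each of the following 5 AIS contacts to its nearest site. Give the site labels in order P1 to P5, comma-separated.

Magenta, Blue, Amber, Red, Amber

P1 → Magenta (d²=771.14)
P2 → Blue (d²=2196.00)
P3 → Amber (d²=39436.52)
P4 → Red (d²=12591.65)
P5 → Amber (d²=2790.17)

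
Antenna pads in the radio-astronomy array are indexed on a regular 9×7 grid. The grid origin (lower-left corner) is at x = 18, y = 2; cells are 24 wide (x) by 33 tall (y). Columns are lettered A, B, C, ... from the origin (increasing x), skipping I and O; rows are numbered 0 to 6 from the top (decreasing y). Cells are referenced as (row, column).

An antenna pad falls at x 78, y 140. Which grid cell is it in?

(2, C)

Column index: ⌊(78 − 18) / 24⌋ = ⌊2.500⌋ = 2 → column C
Row offset from origin: ⌊(140 − 2) / 33⌋ = ⌊4.182⌋ = 4 → row 2 (counted from top)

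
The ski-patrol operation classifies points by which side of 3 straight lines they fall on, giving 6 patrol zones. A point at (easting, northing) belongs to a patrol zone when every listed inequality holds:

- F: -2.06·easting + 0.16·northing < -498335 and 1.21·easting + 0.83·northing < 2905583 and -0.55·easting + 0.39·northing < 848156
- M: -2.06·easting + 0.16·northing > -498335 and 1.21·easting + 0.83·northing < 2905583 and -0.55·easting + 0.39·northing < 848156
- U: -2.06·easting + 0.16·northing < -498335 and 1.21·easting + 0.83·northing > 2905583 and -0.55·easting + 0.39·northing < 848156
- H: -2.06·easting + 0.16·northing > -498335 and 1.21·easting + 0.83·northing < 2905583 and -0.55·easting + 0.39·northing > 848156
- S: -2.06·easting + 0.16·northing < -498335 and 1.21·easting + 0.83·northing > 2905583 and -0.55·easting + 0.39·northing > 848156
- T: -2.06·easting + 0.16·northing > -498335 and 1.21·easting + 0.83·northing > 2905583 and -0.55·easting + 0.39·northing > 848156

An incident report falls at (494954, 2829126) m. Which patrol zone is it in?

-2.06·494954 + 0.16·2829126 = -566945.080, which is < -498335
1.21·494954 + 0.83·2829126 = 2947068.920, which is > 2905583
-0.55·494954 + 0.39·2829126 = 831134.440, which is < 848156
This sign pattern matches U.

U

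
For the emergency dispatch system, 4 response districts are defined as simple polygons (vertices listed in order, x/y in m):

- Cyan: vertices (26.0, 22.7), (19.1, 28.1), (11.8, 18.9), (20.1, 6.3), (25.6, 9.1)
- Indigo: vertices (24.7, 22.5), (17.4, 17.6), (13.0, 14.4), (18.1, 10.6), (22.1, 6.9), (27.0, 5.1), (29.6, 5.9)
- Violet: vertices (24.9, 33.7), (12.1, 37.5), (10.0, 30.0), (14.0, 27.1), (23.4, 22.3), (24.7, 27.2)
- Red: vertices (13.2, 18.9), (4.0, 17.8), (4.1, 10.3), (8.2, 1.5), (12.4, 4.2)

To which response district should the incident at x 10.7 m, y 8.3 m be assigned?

Cast a ray rightward from (10.7, 8.3). For each polygon, the edges (by vertex number in listed order) whose endpoints lie on opposite sides of y = 8.3, where each meets that height, and whether that is right or left of the point:
Cyan: 3–4 at x≈18.78 (right), 4–5 at x≈24.03 (right) → 2 crossings.
Indigo: 4–5 at x≈20.59 (right), 7–1 at x≈28.89 (right) → 2 crossings.
Violet: no edge straddles that height → 0 crossings.
Red: 3–4 at x≈5.03 (left), 5–1 at x≈12.62 (right) → 1 crossing.
Only Red has an odd count, so the point is inside Red.

Red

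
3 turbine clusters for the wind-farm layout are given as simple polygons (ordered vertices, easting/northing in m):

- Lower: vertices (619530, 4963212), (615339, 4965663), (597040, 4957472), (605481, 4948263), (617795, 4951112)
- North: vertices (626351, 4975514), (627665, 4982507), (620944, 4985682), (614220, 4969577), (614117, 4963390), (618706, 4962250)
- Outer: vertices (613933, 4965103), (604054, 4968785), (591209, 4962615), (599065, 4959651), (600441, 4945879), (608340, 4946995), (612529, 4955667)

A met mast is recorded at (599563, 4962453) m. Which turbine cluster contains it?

Outer

Cast a ray rightward from (599563, 4962453). For each polygon, the edges (by vertex number in listed order) whose endpoints lie on opposite sides of northing = 4962453, where each meets that height, and whether that is right or left of the point:
Lower: 2–3 at easting≈608167.7 (right), 5–1 at easting≈619421.2 (right) → 2 crossings.
North: 5–6 at easting≈617888.8 (right), 6–1 at easting≈618823.0 (right) → 2 crossings.
Outer: 3–4 at easting≈591638.4 (left), 7–1 at easting≈613538.7 (right) → 1 crossing.
Only Outer has an odd count, so the point is inside Outer.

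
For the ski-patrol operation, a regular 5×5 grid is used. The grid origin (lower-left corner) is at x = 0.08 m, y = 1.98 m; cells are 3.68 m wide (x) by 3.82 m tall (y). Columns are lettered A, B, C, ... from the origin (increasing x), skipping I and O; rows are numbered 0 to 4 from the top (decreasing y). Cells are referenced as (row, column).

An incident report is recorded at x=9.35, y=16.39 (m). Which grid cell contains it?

Column index: ⌊(9.35 − 0.08) / 3.68⌋ = ⌊2.519⌋ = 2 → column C
Row offset from origin: ⌊(16.39 − 1.98) / 3.82⌋ = ⌊3.772⌋ = 3 → row 1 (counted from top)

(1, C)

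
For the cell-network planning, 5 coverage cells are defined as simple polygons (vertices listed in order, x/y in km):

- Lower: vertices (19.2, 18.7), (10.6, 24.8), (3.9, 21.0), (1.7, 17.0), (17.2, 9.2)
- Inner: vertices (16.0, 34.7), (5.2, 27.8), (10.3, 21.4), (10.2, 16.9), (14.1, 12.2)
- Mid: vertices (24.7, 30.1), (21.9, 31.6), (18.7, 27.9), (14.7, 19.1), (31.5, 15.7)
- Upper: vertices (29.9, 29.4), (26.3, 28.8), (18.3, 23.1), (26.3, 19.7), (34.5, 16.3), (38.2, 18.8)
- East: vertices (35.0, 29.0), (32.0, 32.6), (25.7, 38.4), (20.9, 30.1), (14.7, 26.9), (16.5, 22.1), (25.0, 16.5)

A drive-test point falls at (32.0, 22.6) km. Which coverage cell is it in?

Cast a ray rightward from (32.0, 22.6). For each polygon, the edges (by vertex number in listed order) whose endpoints lie on opposite sides of y = 22.6, where each meets that height, and whether that is right or left of the point:
Lower: 1–2 at x≈13.70 (left), 2–3 at x≈6.72 (left) → 0 crossings.
Inner: 2–3 at x≈9.34 (left), 5–1 at x≈14.98 (left) → 0 crossings.
Mid: 3–4 at x≈16.29 (left), 5–1 at x≈28.24 (left) → 0 crossings.
Upper: 3–4 at x≈19.48 (left), 6–1 at x≈35.22 (right) → 1 crossing.
East: 5–6 at x≈16.31 (left), 7–1 at x≈29.88 (left) → 0 crossings.
Only Upper has an odd count, so the point is inside Upper.

Upper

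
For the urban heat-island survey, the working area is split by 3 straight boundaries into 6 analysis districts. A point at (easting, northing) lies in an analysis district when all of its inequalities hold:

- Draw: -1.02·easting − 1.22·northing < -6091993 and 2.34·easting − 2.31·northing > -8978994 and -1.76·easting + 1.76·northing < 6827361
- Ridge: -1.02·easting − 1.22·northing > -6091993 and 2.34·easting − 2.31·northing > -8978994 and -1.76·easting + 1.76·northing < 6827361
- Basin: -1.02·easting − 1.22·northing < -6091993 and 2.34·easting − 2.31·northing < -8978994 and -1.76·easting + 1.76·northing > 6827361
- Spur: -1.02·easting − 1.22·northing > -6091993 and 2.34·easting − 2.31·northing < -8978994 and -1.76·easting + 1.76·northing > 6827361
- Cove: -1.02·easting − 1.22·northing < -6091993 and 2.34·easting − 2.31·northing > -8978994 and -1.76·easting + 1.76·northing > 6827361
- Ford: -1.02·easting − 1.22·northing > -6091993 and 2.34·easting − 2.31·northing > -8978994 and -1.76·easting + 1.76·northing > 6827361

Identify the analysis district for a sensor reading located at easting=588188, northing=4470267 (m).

Ford

-1.02·588188 − 1.22·4470267 = -6053677.500, which is > -6091993
2.34·588188 − 2.31·4470267 = -8949956.850, which is > -8978994
-1.76·588188 + 1.76·4470267 = 6832459.040, which is > 6827361
This sign pattern matches Ford.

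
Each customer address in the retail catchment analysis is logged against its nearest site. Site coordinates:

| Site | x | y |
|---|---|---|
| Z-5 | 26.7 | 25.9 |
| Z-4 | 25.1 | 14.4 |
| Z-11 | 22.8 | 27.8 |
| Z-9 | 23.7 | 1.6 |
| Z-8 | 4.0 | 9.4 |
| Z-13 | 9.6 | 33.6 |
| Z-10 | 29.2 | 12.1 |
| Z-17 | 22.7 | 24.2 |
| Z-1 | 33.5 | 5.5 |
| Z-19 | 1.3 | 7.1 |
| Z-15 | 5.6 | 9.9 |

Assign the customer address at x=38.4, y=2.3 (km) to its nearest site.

Squared distances to each site:
Z-5: 693.850; Z-4: 323.300; Z-11: 893.610; Z-9: 216.580; Z-8: 1233.770; Z-13: 1809.130; Z-10: 180.680; Z-17: 726.100; Z-1: 34.250; Z-19: 1399.450; Z-15: 1133.600.
Minimum at Z-1.

Z-1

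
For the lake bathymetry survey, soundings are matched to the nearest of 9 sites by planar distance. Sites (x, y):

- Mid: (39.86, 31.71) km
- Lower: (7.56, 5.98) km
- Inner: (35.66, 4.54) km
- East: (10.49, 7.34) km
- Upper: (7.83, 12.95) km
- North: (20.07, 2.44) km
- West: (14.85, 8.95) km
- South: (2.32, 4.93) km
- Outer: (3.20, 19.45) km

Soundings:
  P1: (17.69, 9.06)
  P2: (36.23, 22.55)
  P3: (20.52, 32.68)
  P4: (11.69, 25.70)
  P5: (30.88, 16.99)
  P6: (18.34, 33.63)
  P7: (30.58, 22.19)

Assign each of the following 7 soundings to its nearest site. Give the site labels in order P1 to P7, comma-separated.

P1 → West (d²=8.08)
P2 → Mid (d²=97.08)
P3 → Mid (d²=374.98)
P4 → Outer (d²=111.14)
P5 → Inner (d²=177.85)
P6 → Outer (d²=430.29)
P7 → Mid (d²=176.75)

West, Mid, Mid, Outer, Inner, Outer, Mid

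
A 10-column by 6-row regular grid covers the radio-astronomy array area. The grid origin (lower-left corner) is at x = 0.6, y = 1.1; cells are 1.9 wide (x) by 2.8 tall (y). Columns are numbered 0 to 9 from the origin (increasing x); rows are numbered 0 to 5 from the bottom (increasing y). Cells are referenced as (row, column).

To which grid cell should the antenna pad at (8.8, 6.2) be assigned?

(1, 4)

Column index: ⌊(8.8 − 0.6) / 1.9⌋ = ⌊4.316⌋ = 4
Row offset from origin: ⌊(6.2 − 1.1) / 2.8⌋ = ⌊1.821⌋ = 1 → row 1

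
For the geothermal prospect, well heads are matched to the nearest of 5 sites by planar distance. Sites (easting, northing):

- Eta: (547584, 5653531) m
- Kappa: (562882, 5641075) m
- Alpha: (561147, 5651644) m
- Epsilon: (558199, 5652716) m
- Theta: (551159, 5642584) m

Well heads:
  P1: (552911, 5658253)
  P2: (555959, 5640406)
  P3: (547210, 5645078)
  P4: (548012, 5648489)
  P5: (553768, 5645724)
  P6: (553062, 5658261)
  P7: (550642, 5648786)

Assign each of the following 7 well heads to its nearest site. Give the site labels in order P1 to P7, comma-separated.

P1 → Eta (d²=50674213.00)
P2 → Theta (d²=27783684.00)
P3 → Theta (d²=21814637.00)
P4 → Eta (d²=25604948.00)
P5 → Theta (d²=16666481.00)
P6 → Eta (d²=52381384.00)
P7 → Eta (d²=31866389.00)

Eta, Theta, Theta, Eta, Theta, Eta, Eta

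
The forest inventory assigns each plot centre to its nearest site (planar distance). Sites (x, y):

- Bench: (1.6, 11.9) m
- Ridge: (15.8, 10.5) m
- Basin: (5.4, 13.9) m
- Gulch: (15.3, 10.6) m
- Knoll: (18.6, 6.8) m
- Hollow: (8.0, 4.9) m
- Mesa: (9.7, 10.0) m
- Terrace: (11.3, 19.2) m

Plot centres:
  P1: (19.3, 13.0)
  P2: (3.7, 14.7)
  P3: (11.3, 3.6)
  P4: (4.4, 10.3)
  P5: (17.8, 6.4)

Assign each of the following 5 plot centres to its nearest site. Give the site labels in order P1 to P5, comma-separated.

Ridge, Basin, Hollow, Bench, Knoll

P1 → Ridge (d²=18.50)
P2 → Basin (d²=3.53)
P3 → Hollow (d²=12.58)
P4 → Bench (d²=10.40)
P5 → Knoll (d²=0.80)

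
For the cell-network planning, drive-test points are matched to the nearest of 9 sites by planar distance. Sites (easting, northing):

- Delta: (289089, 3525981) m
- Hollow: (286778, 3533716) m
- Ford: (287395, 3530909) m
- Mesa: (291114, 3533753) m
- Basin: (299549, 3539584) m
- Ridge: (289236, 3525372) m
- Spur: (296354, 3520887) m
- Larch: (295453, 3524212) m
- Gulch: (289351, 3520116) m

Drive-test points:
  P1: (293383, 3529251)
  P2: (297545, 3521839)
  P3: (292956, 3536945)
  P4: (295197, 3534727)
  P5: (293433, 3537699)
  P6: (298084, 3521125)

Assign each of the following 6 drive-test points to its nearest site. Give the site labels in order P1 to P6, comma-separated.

P1 → Mesa (d²=25416365.00)
P2 → Spur (d²=2324785.00)
P3 → Mesa (d²=13581828.00)
P4 → Mesa (d²=17619565.00)
P5 → Mesa (d²=20948677.00)
P6 → Spur (d²=3049544.00)

Mesa, Spur, Mesa, Mesa, Mesa, Spur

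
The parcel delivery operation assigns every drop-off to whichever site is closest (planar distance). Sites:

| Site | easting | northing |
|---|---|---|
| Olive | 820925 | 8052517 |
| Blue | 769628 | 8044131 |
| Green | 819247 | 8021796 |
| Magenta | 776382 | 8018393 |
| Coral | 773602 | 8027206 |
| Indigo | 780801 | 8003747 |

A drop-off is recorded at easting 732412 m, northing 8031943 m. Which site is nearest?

Squared distances to each site:
Olive: 8257840645.000; Blue: 1533578000.000; Green: 7643278834.000; Magenta: 2116963400.000; Coral: 1719055269.000; Indigo: 3136509737.000.
Minimum at Blue.

Blue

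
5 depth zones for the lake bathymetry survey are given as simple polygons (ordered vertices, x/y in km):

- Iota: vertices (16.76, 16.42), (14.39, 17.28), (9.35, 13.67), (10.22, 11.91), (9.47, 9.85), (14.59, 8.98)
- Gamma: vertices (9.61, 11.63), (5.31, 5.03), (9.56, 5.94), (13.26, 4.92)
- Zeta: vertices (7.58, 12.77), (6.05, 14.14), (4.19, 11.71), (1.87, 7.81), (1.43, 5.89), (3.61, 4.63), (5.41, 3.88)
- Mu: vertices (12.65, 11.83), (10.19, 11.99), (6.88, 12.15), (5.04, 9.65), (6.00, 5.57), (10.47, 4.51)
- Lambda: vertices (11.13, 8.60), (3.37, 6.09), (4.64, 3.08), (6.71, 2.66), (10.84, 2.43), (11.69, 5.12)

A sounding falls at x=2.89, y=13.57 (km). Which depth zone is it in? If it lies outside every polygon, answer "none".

Cast a ray rightward from (2.89, 13.57). For each polygon, the edges (by vertex number in listed order) whose endpoints lie on opposite sides of y = 13.57, where each meets that height, and whether that is right or left of the point:
Iota: 3–4 at x≈9.399 (right), 6–1 at x≈15.929 (right) → 2 crossings.
Gamma: no edge straddles that height → 0 crossings.
Zeta: 1–2 at x≈6.687 (right), 2–3 at x≈5.614 (right) → 2 crossings.
Mu: no edge straddles that height → 0 crossings.
Lambda: no edge straddles that height → 0 crossings.
All counts are even, so the point lies outside every listed polygon.

none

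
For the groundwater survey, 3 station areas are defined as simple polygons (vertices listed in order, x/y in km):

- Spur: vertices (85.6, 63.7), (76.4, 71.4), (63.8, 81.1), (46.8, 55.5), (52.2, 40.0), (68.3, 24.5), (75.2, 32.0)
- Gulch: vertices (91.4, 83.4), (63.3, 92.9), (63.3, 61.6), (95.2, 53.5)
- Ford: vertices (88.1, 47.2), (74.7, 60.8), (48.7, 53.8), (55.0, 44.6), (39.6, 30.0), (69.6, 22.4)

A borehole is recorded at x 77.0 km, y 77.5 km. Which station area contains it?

Gulch

Cast a ray rightward from (77.0, 77.5). For each polygon, the edges (by vertex number in listed order) whose endpoints lie on opposite sides of y = 77.5, where each meets that height, and whether that is right or left of the point:
Spur: 2–3 at x≈68.48 (left), 3–4 at x≈61.41 (left) → 0 crossings.
Gulch: 2–3 at x≈63.30 (left), 4–1 at x≈92.15 (right) → 1 crossing.
Ford: no edge straddles that height → 0 crossings.
Only Gulch has an odd count, so the point is inside Gulch.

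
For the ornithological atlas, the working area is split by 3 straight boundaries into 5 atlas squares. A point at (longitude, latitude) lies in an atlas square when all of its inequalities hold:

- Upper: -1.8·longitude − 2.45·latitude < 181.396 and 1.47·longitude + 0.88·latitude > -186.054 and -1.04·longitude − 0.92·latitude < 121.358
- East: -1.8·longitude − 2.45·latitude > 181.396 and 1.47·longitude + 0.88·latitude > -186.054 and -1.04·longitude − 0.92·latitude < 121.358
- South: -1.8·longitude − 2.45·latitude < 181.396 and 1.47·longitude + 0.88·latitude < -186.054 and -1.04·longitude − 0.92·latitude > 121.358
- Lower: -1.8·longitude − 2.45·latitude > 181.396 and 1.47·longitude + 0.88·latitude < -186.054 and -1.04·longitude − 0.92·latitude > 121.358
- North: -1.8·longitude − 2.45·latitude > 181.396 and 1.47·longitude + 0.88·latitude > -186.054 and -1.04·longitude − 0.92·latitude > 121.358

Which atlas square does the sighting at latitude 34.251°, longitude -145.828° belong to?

Upper

-1.8·-145.828 − 2.45·34.251 = 178.575, which is < 181.396
1.47·-145.828 + 0.88·34.251 = -184.226, which is > -186.054
-1.04·-145.828 − 0.92·34.251 = 120.150, which is < 121.358
This sign pattern matches Upper.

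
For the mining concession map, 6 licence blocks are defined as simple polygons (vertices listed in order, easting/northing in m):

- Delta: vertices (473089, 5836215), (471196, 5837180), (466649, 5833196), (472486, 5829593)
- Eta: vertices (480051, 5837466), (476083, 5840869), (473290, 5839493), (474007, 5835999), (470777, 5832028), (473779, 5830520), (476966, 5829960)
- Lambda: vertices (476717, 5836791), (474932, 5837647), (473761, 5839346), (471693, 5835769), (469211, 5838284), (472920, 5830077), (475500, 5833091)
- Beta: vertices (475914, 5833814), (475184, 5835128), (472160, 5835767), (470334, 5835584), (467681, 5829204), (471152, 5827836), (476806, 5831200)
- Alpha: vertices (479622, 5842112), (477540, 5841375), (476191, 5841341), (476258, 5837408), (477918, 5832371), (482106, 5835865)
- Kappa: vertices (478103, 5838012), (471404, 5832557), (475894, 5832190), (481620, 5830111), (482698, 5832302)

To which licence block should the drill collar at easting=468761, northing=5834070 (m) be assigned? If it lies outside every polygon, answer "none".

Cast a ray rightward from (468761, 5834070). For each polygon, the edges (by vertex number in listed order) whose endpoints lie on opposite sides of northing = 5834070, where each meets that height, and whether that is right or left of the point:
Delta: 2–3 at easting≈467646.5 (left), 4–1 at easting≈472893.7 (right) → 1 crossing.
Eta: 4–5 at easting≈472438.0 (right), 7–1 at easting≈478655.2 (right) → 2 crossings.
Lambda: 5–6 at easting≈471115.4 (right), 7–1 at easting≈475822.0 (right) → 2 crossings.
Beta: 1–2 at easting≈475771.8 (right), 4–5 at easting≈469704.4 (right) → 2 crossings.
Alpha: 4–5 at easting≈477358.1 (right), 5–6 at easting≈479954.5 (right) → 2 crossings.
Kappa: 1–2 at easting≈473262.0 (right), 5–1 at easting≈481275.2 (right) → 2 crossings.
Only Delta has an odd count, so the point is inside Delta.

Delta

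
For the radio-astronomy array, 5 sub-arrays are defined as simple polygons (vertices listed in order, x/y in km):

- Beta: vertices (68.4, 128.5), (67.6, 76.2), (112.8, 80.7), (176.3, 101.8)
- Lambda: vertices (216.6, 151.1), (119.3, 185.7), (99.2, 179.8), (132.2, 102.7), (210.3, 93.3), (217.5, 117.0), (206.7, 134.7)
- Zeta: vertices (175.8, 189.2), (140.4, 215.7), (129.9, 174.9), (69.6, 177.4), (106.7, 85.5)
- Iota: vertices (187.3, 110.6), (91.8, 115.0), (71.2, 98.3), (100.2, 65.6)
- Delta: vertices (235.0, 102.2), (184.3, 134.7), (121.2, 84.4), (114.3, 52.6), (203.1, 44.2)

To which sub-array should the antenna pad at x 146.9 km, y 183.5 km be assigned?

Cast a ray rightward from (146.9, 183.5). For each polygon, the edges (by vertex number in listed order) whose endpoints lie on opposite sides of y = 183.5, where each meets that height, and whether that is right or left of the point:
Beta: no edge straddles that height → 0 crossings.
Lambda: 1–2 at x≈125.49 (left), 2–3 at x≈111.81 (left) → 0 crossings.
Zeta: 2–3 at x≈132.11 (left), 5–1 at x≈172.00 (right) → 1 crossing.
Iota: no edge straddles that height → 0 crossings.
Delta: no edge straddles that height → 0 crossings.
Only Zeta has an odd count, so the point is inside Zeta.

Zeta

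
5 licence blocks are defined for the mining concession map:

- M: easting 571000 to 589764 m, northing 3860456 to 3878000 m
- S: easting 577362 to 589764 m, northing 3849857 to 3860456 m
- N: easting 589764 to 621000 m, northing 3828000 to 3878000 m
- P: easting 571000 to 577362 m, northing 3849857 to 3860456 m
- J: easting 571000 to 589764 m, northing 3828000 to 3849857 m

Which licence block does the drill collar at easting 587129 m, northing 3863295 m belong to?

The point has easting = 587129 and northing = 3863295.
Only M satisfies 571000 ≤ easting ≤ 589764 and 3860456 ≤ northing ≤ 3878000.

M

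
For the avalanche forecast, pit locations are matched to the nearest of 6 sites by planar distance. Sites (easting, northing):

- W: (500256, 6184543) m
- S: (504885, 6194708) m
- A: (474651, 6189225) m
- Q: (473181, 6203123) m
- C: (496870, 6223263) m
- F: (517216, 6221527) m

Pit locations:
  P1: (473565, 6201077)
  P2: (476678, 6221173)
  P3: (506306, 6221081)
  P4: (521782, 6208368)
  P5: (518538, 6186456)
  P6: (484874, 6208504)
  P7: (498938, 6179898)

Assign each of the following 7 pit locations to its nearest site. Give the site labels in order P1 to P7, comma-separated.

P1 → Q (d²=4333572.00)
P2 → Q (d²=338031509.00)
P3 → C (d²=93799220.00)
P4 → F (d²=194007637.00)
P5 → S (d²=254499913.00)
P6 → Q (d²=165681410.00)
P7 → W (d²=23313149.00)

Q, Q, C, F, S, Q, W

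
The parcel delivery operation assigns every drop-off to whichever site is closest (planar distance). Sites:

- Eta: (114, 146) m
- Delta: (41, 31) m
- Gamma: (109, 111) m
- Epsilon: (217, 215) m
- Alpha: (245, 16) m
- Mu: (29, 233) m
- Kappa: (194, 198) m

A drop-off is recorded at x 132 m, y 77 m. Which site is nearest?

Squared distances to each site:
Eta: 5085.000; Delta: 10397.000; Gamma: 1685.000; Epsilon: 26269.000; Alpha: 16490.000; Mu: 34945.000; Kappa: 18485.000.
Minimum at Gamma.

Gamma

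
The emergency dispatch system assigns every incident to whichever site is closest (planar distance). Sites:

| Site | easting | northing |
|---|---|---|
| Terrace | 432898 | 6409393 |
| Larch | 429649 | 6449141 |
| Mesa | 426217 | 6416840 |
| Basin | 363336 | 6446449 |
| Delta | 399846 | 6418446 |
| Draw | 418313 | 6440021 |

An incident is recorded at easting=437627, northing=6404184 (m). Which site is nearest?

Squared distances to each site:
Terrace: 49497122.000; Larch: 2084780333.000; Mesa: 290362436.000; Basin: 7305482906.000; Delta: 1630808605.000; Draw: 1657321165.000.
Minimum at Terrace.

Terrace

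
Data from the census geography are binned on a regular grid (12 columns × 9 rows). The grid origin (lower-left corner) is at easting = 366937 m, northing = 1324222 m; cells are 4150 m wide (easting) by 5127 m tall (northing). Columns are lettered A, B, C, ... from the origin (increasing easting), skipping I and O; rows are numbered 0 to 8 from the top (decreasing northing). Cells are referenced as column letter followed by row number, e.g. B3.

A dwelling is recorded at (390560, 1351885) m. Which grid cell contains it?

F3

Column index: ⌊(390560 − 366937) / 4150⌋ = ⌊5.692⌋ = 5 → column F
Row offset from origin: ⌊(1351885 − 1324222) / 5127⌋ = ⌊5.396⌋ = 5 → row 3 (counted from top)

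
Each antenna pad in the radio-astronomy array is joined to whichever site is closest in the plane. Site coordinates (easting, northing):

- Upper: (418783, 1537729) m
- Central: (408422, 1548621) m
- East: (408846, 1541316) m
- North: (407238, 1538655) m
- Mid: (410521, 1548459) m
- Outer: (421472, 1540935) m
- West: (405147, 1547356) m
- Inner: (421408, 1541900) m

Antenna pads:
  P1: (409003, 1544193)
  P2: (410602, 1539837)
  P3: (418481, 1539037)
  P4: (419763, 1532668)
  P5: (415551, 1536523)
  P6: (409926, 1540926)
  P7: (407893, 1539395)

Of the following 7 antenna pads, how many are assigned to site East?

3

P1 → East
P2 → East
P3 → Upper
P4 → Upper
P5 → Upper
P6 → East
P7 → North
3 of the 7 go to East.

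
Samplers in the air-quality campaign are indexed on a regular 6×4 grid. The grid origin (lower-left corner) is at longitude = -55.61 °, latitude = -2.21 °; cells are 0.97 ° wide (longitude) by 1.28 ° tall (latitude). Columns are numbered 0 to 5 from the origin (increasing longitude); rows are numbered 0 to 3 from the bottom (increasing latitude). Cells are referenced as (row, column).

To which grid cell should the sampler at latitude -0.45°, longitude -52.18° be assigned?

(1, 3)

Column index: ⌊(-52.18 − -55.61) / 0.97⌋ = ⌊3.536⌋ = 3
Row offset from origin: ⌊(-0.45 − -2.21) / 1.28⌋ = ⌊1.375⌋ = 1 → row 1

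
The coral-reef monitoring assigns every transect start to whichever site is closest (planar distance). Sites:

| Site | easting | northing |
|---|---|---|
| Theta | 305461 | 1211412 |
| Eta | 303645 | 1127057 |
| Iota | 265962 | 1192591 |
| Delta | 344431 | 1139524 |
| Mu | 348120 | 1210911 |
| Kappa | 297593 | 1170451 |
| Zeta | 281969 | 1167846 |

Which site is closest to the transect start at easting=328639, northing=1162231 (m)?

Squared distances to each site:
Theta: 2955990445.000; Eta: 1861910312.000; Iota: 4850135929.000; Delta: 764995113.000; Mu: 2749251761.000; Kappa: 1031422516.000; Zeta: 2209617125.000.
Minimum at Delta.

Delta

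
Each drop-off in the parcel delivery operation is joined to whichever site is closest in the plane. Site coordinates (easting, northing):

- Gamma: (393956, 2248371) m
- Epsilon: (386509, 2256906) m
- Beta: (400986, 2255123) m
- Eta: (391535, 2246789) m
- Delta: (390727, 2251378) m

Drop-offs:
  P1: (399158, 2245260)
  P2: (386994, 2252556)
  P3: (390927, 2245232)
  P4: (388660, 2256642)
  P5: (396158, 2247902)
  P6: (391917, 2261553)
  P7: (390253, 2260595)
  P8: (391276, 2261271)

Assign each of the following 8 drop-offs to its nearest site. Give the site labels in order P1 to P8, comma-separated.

P1 → Gamma (d²=36739125.00)
P2 → Delta (d²=15322973.00)
P3 → Eta (d²=2793913.00)
P4 → Epsilon (d²=4696497.00)
P5 → Gamma (d²=5068765.00)
P6 → Epsilon (d²=50841073.00)
P7 → Epsilon (d²=27626257.00)
P8 → Epsilon (d²=41777514.00)

Gamma, Delta, Eta, Epsilon, Gamma, Epsilon, Epsilon, Epsilon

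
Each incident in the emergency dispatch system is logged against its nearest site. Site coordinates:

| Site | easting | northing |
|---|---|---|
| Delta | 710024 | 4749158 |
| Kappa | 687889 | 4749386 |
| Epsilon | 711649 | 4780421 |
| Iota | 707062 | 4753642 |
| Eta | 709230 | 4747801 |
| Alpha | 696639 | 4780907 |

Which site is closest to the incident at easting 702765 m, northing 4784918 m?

Alpha

Squared distances to each site:
Delta: 1331470681.000; Kappa: 1483818400.000; Epsilon: 99148465.000; Iota: 996652385.000; Eta: 1419467914.000; Alpha: 53615997.000.
Minimum at Alpha.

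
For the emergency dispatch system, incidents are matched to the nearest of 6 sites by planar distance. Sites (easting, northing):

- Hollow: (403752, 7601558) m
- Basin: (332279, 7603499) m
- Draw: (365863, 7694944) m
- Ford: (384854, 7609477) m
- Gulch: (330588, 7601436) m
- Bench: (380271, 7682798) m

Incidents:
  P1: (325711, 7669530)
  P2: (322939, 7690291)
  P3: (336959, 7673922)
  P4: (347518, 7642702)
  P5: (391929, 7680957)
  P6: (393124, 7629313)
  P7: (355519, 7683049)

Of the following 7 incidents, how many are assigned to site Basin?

1

P1 → Draw
P2 → Draw
P3 → Draw
P4 → Basin
P5 → Bench
P6 → Ford
P7 → Draw
1 of the 7 goes to Basin.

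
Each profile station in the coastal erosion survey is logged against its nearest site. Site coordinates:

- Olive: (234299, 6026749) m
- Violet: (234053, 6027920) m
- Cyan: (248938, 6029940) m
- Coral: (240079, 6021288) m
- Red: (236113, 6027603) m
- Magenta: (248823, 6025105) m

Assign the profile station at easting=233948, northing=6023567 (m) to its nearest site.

Olive

Squared distances to each site:
Olive: 10248325.000; Violet: 18959634.000; Cyan: 265315229.000; Coral: 42783002.000; Red: 20976521.000; Magenta: 223631069.000.
Minimum at Olive.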